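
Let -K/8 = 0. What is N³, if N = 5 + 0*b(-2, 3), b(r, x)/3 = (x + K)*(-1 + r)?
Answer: 125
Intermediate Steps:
K = 0 (K = -8*0 = 0)
b(r, x) = 3*x*(-1 + r) (b(r, x) = 3*((x + 0)*(-1 + r)) = 3*(x*(-1 + r)) = 3*x*(-1 + r))
N = 5 (N = 5 + 0*(3*3*(-1 - 2)) = 5 + 0*(3*3*(-3)) = 5 + 0*(-27) = 5 + 0 = 5)
N³ = 5³ = 125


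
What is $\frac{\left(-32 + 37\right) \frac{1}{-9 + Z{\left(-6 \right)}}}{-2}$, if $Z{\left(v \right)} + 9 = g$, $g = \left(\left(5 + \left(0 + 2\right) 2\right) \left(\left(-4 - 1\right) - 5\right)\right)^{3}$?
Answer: $\frac{5}{1458036} \approx 3.4293 \cdot 10^{-6}$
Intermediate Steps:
$g = -729000$ ($g = \left(\left(5 + 2 \cdot 2\right) \left(\left(-4 - 1\right) - 5\right)\right)^{3} = \left(\left(5 + 4\right) \left(-5 - 5\right)\right)^{3} = \left(9 \left(-10\right)\right)^{3} = \left(-90\right)^{3} = -729000$)
$Z{\left(v \right)} = -729009$ ($Z{\left(v \right)} = -9 - 729000 = -729009$)
$\frac{\left(-32 + 37\right) \frac{1}{-9 + Z{\left(-6 \right)}}}{-2} = \frac{\left(-32 + 37\right) \frac{1}{-9 - 729009}}{-2} = - \frac{5 \frac{1}{-729018}}{2} = - \frac{5 \left(- \frac{1}{729018}\right)}{2} = \left(- \frac{1}{2}\right) \left(- \frac{5}{729018}\right) = \frac{5}{1458036}$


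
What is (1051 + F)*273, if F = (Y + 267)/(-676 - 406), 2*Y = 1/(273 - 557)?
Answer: 176294587833/614576 ≈ 2.8686e+5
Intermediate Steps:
Y = -1/568 (Y = 1/(2*(273 - 557)) = (1/2)/(-284) = (1/2)*(-1/284) = -1/568 ≈ -0.0017606)
F = -151655/614576 (F = (-1/568 + 267)/(-676 - 406) = (151655/568)/(-1082) = (151655/568)*(-1/1082) = -151655/614576 ≈ -0.24676)
(1051 + F)*273 = (1051 - 151655/614576)*273 = (645767721/614576)*273 = 176294587833/614576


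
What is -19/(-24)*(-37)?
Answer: -703/24 ≈ -29.292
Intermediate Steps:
-19/(-24)*(-37) = -19*(-1/24)*(-37) = (19/24)*(-37) = -703/24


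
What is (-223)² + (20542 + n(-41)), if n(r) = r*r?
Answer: 71952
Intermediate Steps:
n(r) = r²
(-223)² + (20542 + n(-41)) = (-223)² + (20542 + (-41)²) = 49729 + (20542 + 1681) = 49729 + 22223 = 71952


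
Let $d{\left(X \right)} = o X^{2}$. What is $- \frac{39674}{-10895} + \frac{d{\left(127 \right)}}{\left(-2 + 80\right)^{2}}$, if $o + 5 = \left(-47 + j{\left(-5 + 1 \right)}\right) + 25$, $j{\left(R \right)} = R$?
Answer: $- \frac{5206112489}{66285180} \approx -78.541$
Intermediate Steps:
$o = -31$ ($o = -5 + \left(\left(-47 + \left(-5 + 1\right)\right) + 25\right) = -5 + \left(\left(-47 - 4\right) + 25\right) = -5 + \left(-51 + 25\right) = -5 - 26 = -31$)
$d{\left(X \right)} = - 31 X^{2}$
$- \frac{39674}{-10895} + \frac{d{\left(127 \right)}}{\left(-2 + 80\right)^{2}} = - \frac{39674}{-10895} + \frac{\left(-31\right) 127^{2}}{\left(-2 + 80\right)^{2}} = \left(-39674\right) \left(- \frac{1}{10895}\right) + \frac{\left(-31\right) 16129}{78^{2}} = \frac{39674}{10895} - \frac{499999}{6084} = - \frac{5206112489}{66285180}$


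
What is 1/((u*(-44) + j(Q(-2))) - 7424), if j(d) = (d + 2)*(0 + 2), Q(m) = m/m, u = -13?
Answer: -1/6846 ≈ -0.00014607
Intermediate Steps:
Q(m) = 1
j(d) = 4 + 2*d (j(d) = (2 + d)*2 = 4 + 2*d)
1/((u*(-44) + j(Q(-2))) - 7424) = 1/((-13*(-44) + (4 + 2*1)) - 7424) = 1/((572 + (4 + 2)) - 7424) = 1/((572 + 6) - 7424) = 1/(578 - 7424) = 1/(-6846) = -1/6846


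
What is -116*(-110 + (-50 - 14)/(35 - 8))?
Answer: 351944/27 ≈ 13035.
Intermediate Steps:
-116*(-110 + (-50 - 14)/(35 - 8)) = -116*(-110 - 64/27) = -116*(-3034/27) = 351944/27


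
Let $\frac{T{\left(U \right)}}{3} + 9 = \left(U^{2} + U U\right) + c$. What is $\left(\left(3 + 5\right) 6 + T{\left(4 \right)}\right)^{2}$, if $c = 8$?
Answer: $19881$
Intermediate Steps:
$T{\left(U \right)} = -3 + 6 U^{2}$ ($T{\left(U \right)} = -27 + 3 \left(\left(U^{2} + U U\right) + 8\right) = -27 + 3 \left(\left(U^{2} + U^{2}\right) + 8\right) = -27 + 3 \left(2 U^{2} + 8\right) = -27 + 3 \left(8 + 2 U^{2}\right) = -27 + \left(24 + 6 U^{2}\right) = -3 + 6 U^{2}$)
$\left(\left(3 + 5\right) 6 + T{\left(4 \right)}\right)^{2} = \left(\left(3 + 5\right) 6 - \left(3 - 6 \cdot 4^{2}\right)\right)^{2} = \left(8 \cdot 6 + \left(-3 + 6 \cdot 16\right)\right)^{2} = \left(48 + \left(-3 + 96\right)\right)^{2} = \left(48 + 93\right)^{2} = 141^{2} = 19881$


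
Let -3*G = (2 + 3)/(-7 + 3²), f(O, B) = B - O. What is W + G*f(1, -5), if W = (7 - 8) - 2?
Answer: 2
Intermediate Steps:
W = -3 (W = -1 - 2 = -3)
G = -⅚ (G = -(2 + 3)/(3*(-7 + 3²)) = -5/(3*(-7 + 9)) = -5/(3*2) = -⅓*5/2 = -⅚ ≈ -0.83333)
W + G*f(1, -5) = -3 - 5*(-5 - 1*1)/6 = -3 - 5*(-5 - 1)/6 = -3 - ⅚*(-6) = -3 + 5 = 2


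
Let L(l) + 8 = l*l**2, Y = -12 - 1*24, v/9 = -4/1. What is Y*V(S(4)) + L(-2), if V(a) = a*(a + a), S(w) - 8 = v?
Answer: -56464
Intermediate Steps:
v = -36 (v = 9*(-4/1) = 9*(-4*1) = 9*(-4) = -36)
S(w) = -28 (S(w) = 8 - 36 = -28)
V(a) = 2*a**2 (V(a) = a*(2*a) = 2*a**2)
Y = -36 (Y = -12 - 24 = -36)
L(l) = -8 + l**3 (L(l) = -8 + l*l**2 = -8 + l**3)
Y*V(S(4)) + L(-2) = -72*(-28)**2 + (-8 + (-2)**3) = -72*784 + (-8 - 8) = -36*1568 - 16 = -56448 - 16 = -56464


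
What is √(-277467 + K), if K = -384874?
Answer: I*√662341 ≈ 813.84*I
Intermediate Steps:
√(-277467 + K) = √(-277467 - 384874) = √(-662341) = I*√662341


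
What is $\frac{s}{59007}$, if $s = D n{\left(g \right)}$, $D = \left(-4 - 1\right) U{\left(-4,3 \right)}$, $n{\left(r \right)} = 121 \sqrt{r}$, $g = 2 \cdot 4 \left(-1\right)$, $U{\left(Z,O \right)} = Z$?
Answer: $\frac{4840 i \sqrt{2}}{59007} \approx 0.116 i$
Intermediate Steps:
$g = -8$ ($g = 8 \left(-1\right) = -8$)
$D = 20$ ($D = \left(-4 - 1\right) \left(-4\right) = \left(-5\right) \left(-4\right) = 20$)
$s = 4840 i \sqrt{2}$ ($s = 20 \cdot 121 \sqrt{-8} = 20 \cdot 121 \cdot 2 i \sqrt{2} = 20 \cdot 242 i \sqrt{2} = 4840 i \sqrt{2} \approx 6844.8 i$)
$\frac{s}{59007} = \frac{4840 i \sqrt{2}}{59007}$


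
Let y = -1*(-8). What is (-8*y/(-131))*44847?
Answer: 2870208/131 ≈ 21910.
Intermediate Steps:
y = 8
(-8*y/(-131))*44847 = (-8*8/(-131))*44847 = -64*(-1/131)*44847 = (64/131)*44847 = 2870208/131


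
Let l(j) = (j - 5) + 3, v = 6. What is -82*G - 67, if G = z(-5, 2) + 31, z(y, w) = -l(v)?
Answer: -2281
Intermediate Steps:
l(j) = -2 + j (l(j) = (-5 + j) + 3 = -2 + j)
z(y, w) = -4 (z(y, w) = -(-2 + 6) = -1*4 = -4)
G = 27 (G = -4 + 31 = 27)
-82*G - 67 = -82*27 - 67 = -2214 - 67 = -2281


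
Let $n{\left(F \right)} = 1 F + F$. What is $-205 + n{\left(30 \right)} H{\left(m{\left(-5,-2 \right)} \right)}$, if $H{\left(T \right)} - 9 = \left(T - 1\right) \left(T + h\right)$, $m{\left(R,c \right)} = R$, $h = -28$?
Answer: $12215$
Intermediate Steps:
$H{\left(T \right)} = 9 + \left(-1 + T\right) \left(-28 + T\right)$ ($H{\left(T \right)} = 9 + \left(T - 1\right) \left(T - 28\right) = 9 + \left(-1 + T\right) \left(-28 + T\right)$)
$n{\left(F \right)} = 2 F$ ($n{\left(F \right)} = F + F = 2 F$)
$-205 + n{\left(30 \right)} H{\left(m{\left(-5,-2 \right)} \right)} = -205 + 2 \cdot 30 \left(37 + \left(-5\right)^{2} - -145\right) = -205 + 60 \left(37 + 25 + 145\right) = -205 + 60 \cdot 207 = -205 + 12420 = 12215$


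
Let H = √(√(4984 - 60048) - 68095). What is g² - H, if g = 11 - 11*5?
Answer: 1936 - √(-68095 + 2*I*√13766) ≈ 1935.6 - 260.95*I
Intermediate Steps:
g = -44 (g = 11 - 55 = -44)
H = √(-68095 + 2*I*√13766) (H = √(√(-55064) - 68095) = √(2*I*√13766 - 68095) = √(-68095 + 2*I*√13766) ≈ 0.45 + 260.95*I)
g² - H = (-44)² - √(-68095 + 2*I*√13766) = 1936 - √(-68095 + 2*I*√13766)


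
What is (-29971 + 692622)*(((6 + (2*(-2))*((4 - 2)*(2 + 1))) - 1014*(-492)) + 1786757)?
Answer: 1514573017177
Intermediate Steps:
(-29971 + 692622)*(((6 + (2*(-2))*((4 - 2)*(2 + 1))) - 1014*(-492)) + 1786757) = 662651*(((6 - 8*3) + 498888) + 1786757) = 662651*(((6 - 4*6) + 498888) + 1786757) = 662651*(((6 - 24) + 498888) + 1786757) = 662651*((-18 + 498888) + 1786757) = 662651*(498870 + 1786757) = 662651*2285627 = 1514573017177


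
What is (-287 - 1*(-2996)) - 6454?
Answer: -3745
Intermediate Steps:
(-287 - 1*(-2996)) - 6454 = (-287 + 2996) - 6454 = 2709 - 6454 = -3745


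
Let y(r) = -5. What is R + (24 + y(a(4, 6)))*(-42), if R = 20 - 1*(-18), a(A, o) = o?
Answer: -760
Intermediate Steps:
R = 38 (R = 20 + 18 = 38)
R + (24 + y(a(4, 6)))*(-42) = 38 + (24 - 5)*(-42) = 38 + 19*(-42) = 38 - 798 = -760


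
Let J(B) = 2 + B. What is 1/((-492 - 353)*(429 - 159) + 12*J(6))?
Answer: -1/228054 ≈ -4.3849e-6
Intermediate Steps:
1/((-492 - 353)*(429 - 159) + 12*J(6)) = 1/((-492 - 353)*(429 - 159) + 12*(2 + 6)) = 1/(-845*270 + 12*8) = 1/(-228150 + 96) = 1/(-228054) = -1/228054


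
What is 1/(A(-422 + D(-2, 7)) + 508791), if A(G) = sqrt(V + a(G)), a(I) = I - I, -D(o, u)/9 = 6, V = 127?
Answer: 508791/258868281554 - sqrt(127)/258868281554 ≈ 1.9654e-6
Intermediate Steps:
D(o, u) = -54 (D(o, u) = -9*6 = -54)
a(I) = 0
A(G) = sqrt(127) (A(G) = sqrt(127 + 0) = sqrt(127))
1/(A(-422 + D(-2, 7)) + 508791) = 1/(sqrt(127) + 508791) = 1/(508791 + sqrt(127))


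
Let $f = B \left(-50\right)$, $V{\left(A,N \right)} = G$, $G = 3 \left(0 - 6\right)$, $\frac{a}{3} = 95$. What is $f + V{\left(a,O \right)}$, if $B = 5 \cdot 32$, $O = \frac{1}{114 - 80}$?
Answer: $-8018$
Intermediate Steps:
$O = \frac{1}{34} \approx 0.029412$
$a = 285$ ($a = 3 \cdot 95 = 285$)
$B = 160$
$G = -18$ ($G = 3 \left(-6\right) = -18$)
$V{\left(A,N \right)} = -18$
$f = -8000$ ($f = 160 \left(-50\right) = -8000$)
$f + V{\left(a,O \right)} = -8000 - 18 = -8018$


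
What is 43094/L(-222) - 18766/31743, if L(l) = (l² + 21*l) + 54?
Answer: 29419057/78786126 ≈ 0.37340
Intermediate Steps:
L(l) = 54 + l² + 21*l
43094/L(-222) - 18766/31743 = 43094/(54 + (-222)² + 21*(-222)) - 18766/31743 = 43094/(54 + 49284 - 4662) - 18766*1/31743 = 43094/44676 - 18766/31743 = 43094*(1/44676) - 18766/31743 = 21547/22338 - 18766/31743 = 29419057/78786126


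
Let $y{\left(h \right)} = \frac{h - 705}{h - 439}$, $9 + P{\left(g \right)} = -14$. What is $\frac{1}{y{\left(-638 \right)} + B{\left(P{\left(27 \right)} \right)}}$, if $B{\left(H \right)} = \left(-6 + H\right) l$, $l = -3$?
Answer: $\frac{1077}{95042} \approx 0.011332$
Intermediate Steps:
$P{\left(g \right)} = -23$ ($P{\left(g \right)} = -9 - 14 = -23$)
$B{\left(H \right)} = 18 - 3 H$ ($B{\left(H \right)} = \left(-6 + H\right) \left(-3\right) = 18 - 3 H$)
$y{\left(h \right)} = \frac{-705 + h}{-439 + h}$
$\frac{1}{y{\left(-638 \right)} + B{\left(P{\left(27 \right)} \right)}} = \frac{1}{\frac{-705 - 638}{-439 - 638} + \left(18 - -69\right)} = \frac{1}{\frac{1}{-1077} \left(-1343\right) + \left(18 + 69\right)} = \frac{1}{\left(- \frac{1}{1077}\right) \left(-1343\right) + 87} = \frac{1}{\frac{1343}{1077} + 87} = \frac{1}{\frac{95042}{1077}} = \frac{1077}{95042}$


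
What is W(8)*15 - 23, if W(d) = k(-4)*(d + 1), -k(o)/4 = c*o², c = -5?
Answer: 43177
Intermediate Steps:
k(o) = 20*o² (k(o) = -(-20)*o² = 20*o²)
W(d) = 320 + 320*d (W(d) = (20*(-4)²)*(d + 1) = (20*16)*(1 + d) = 320*(1 + d) = 320 + 320*d)
W(8)*15 - 23 = (320 + 320*8)*15 - 23 = (320 + 2560)*15 - 23 = 2880*15 - 23 = 43200 - 23 = 43177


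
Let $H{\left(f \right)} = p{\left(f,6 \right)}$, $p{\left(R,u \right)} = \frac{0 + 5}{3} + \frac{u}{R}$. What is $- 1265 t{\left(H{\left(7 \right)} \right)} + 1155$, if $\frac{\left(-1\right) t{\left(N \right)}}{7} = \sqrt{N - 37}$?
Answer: $1155 + \frac{2530 i \sqrt{3801}}{3} \approx 1155.0 + 51993.0 i$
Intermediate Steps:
$p{\left(R,u \right)} = \frac{5}{3} + \frac{u}{R}$ ($p{\left(R,u \right)} = 5 \cdot \frac{1}{3} + \frac{u}{R} = \frac{5}{3} + \frac{u}{R}$)
$H{\left(f \right)} = \frac{5}{3} + \frac{6}{f}$
$t{\left(N \right)} = - 7 \sqrt{-37 + N}$ ($t{\left(N \right)} = - 7 \sqrt{N - 37} = - 7 \sqrt{-37 + N}$)
$- 1265 t{\left(H{\left(7 \right)} \right)} + 1155 = - 1265 \left(- 7 \sqrt{-37 + \left(\frac{5}{3} + \frac{6}{7}\right)}\right) + 1155 = - 1265 \left(- 7 \sqrt{-37 + \frac{53}{21}}\right) + 1155 = - 1265 \left(- 7 \sqrt{- \frac{724}{21}}\right) + 1155 = - 1265 \left(- 7 \frac{2 i \sqrt{3801}}{21}\right) + 1155 = - 1265 \left(- \frac{2 i \sqrt{3801}}{3}\right) + 1155 = \frac{2530 i \sqrt{3801}}{3} + 1155 = 1155 + \frac{2530 i \sqrt{3801}}{3}$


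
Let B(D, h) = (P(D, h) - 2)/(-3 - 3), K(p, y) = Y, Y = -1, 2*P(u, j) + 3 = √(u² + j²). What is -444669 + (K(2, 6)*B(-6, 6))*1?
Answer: -5336035/12 + √2/2 ≈ -4.4467e+5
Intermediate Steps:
P(u, j) = -3/2 + √(j² + u²)/2 (P(u, j) = -3/2 + √(u² + j²)/2 = -3/2 + √(j² + u²)/2)
K(p, y) = -1
B(D, h) = 7/12 - √(D² + h²)/12 (B(D, h) = ((-3/2 + √(h² + D²)/2) - 2)/(-3 - 3) = ((-3/2 + √(D² + h²)/2) - 2)/(-6) = (-7/2 + √(D² + h²)/2)*(-⅙) = 7/12 - √(D² + h²)/12)
-444669 + (K(2, 6)*B(-6, 6))*1 = -444669 - (7/12 - √((-6)² + 6²)/12)*1 = -444669 - (7/12 - √(36 + 36)/12)*1 = -444669 - (7/12 - √2/2)*1 = -444669 + (-7/12 + √2/2)*1 = -444669 + (-7/12 + √2/2) = -5336035/12 + √2/2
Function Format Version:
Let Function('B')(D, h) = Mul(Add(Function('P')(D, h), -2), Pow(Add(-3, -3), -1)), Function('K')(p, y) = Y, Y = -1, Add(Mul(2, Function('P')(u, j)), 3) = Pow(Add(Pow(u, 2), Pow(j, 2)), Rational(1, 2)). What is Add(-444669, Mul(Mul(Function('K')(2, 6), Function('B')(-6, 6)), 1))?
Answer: Add(Rational(-5336035, 12), Mul(Rational(1, 2), Pow(2, Rational(1, 2)))) ≈ -4.4467e+5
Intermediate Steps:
Function('P')(u, j) = Add(Rational(-3, 2), Mul(Rational(1, 2), Pow(Add(Pow(j, 2), Pow(u, 2)), Rational(1, 2)))) (Function('P')(u, j) = Add(Rational(-3, 2), Mul(Rational(1, 2), Pow(Add(Pow(u, 2), Pow(j, 2)), Rational(1, 2)))) = Add(Rational(-3, 2), Mul(Rational(1, 2), Pow(Add(Pow(j, 2), Pow(u, 2)), Rational(1, 2)))))
Function('K')(p, y) = -1
Function('B')(D, h) = Add(Rational(7, 12), Mul(Rational(-1, 12), Pow(Add(Pow(D, 2), Pow(h, 2)), Rational(1, 2)))) (Function('B')(D, h) = Mul(Add(Add(Rational(-3, 2), Mul(Rational(1, 2), Pow(Add(Pow(h, 2), Pow(D, 2)), Rational(1, 2)))), -2), Pow(Add(-3, -3), -1)) = Mul(Add(Add(Rational(-3, 2), Mul(Rational(1, 2), Pow(Add(Pow(D, 2), Pow(h, 2)), Rational(1, 2)))), -2), Pow(-6, -1)) = Mul(Add(Rational(-7, 2), Mul(Rational(1, 2), Pow(Add(Pow(D, 2), Pow(h, 2)), Rational(1, 2)))), Rational(-1, 6)) = Add(Rational(7, 12), Mul(Rational(-1, 12), Pow(Add(Pow(D, 2), Pow(h, 2)), Rational(1, 2)))))
Add(-444669, Mul(Mul(Function('K')(2, 6), Function('B')(-6, 6)), 1)) = Add(-444669, Mul(Mul(-1, Add(Rational(7, 12), Mul(Rational(-1, 12), Pow(Add(Pow(-6, 2), Pow(6, 2)), Rational(1, 2))))), 1)) = Add(-444669, Mul(Mul(-1, Add(Rational(7, 12), Mul(Rational(-1, 12), Pow(Add(36, 36), Rational(1, 2))))), 1)) = Add(-444669, Mul(Mul(-1, Add(Rational(7, 12), Mul(Rational(-1, 12), Pow(72, Rational(1, 2))))), 1)) = Add(-444669, Mul(Mul(-1, Add(Rational(7, 12), Mul(Rational(-1, 12), Mul(6, Pow(2, Rational(1, 2)))))), 1)) = Add(-444669, Mul(Mul(-1, Add(Rational(7, 12), Mul(Rational(-1, 2), Pow(2, Rational(1, 2))))), 1)) = Add(-444669, Mul(Add(Rational(-7, 12), Mul(Rational(1, 2), Pow(2, Rational(1, 2)))), 1)) = Add(-444669, Add(Rational(-7, 12), Mul(Rational(1, 2), Pow(2, Rational(1, 2))))) = Add(Rational(-5336035, 12), Mul(Rational(1, 2), Pow(2, Rational(1, 2))))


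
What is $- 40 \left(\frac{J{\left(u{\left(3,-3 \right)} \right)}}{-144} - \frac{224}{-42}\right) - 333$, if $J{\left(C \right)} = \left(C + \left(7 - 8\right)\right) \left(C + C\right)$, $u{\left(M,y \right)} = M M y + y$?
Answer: $- \frac{89}{3} \approx -29.667$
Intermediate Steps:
$u{\left(M,y \right)} = y + y M^{2}$ ($u{\left(M,y \right)} = M^{2} y + y = y M^{2} + y = y + y M^{2}$)
$J{\left(C \right)} = 2 C \left(-1 + C\right)$ ($J{\left(C \right)} = \left(C + \left(7 - 8\right)\right) 2 C = \left(C - 1\right) 2 C = \left(-1 + C\right) 2 C = 2 C \left(-1 + C\right)$)
$- 40 \left(\frac{J{\left(u{\left(3,-3 \right)} \right)}}{-144} - \frac{224}{-42}\right) - 333 = - 40 \left(\frac{2 \left(- 3 \left(1 + 3^{2}\right)\right) \left(-1 - 3 \left(1 + 3^{2}\right)\right)}{-144} - \frac{224}{-42}\right) - 333 = - 40 \left(2 \left(- 3 \left(1 + 9\right)\right) \left(-1 - 3 \left(1 + 9\right)\right) \left(- \frac{1}{144}\right) - - \frac{16}{3}\right) - 333 = - 40 \left(2 \left(\left(-3\right) 10\right) \left(-1 - 30\right) \left(- \frac{1}{144}\right) + \frac{16}{3}\right) - 333 = - 40 \left(2 \left(-30\right) \left(-1 - 30\right) \left(- \frac{1}{144}\right) + \frac{16}{3}\right) - 333 = - 40 \left(2 \left(-30\right) \left(-31\right) \left(- \frac{1}{144}\right) + \frac{16}{3}\right) - 333 = - 40 \left(1860 \left(- \frac{1}{144}\right) + \frac{16}{3}\right) - 333 = - 40 \left(- \frac{155}{12} + \frac{16}{3}\right) - 333 = \left(-40\right) \left(- \frac{91}{12}\right) - 333 = \frac{910}{3} - 333 = - \frac{89}{3}$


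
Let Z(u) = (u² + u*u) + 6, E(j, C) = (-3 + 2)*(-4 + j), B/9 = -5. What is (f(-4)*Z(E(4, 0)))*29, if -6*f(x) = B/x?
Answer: -1305/4 ≈ -326.25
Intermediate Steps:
B = -45 (B = 9*(-5) = -45)
f(x) = 15/(2*x) (f(x) = -(-15)/(2*x) = 15/(2*x))
E(j, C) = 4 - j (E(j, C) = -(-4 + j) = 4 - j)
Z(u) = 6 + 2*u² (Z(u) = (u² + u²) + 6 = 2*u² + 6 = 6 + 2*u²)
(f(-4)*Z(E(4, 0)))*29 = (((15/2)/(-4))*(6 + 2*(4 - 1*4)²))*29 = (((15/2)*(-¼))*(6 + 2*(4 - 4)²))*29 = -15*(6 + 2*0²)/8*29 = -15*(6 + 2*0)/8*29 = -15*(6 + 0)/8*29 = -15/8*6*29 = -45/4*29 = -1305/4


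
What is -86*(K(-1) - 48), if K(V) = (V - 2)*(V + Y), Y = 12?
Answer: 6966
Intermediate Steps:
K(V) = (-2 + V)*(12 + V) (K(V) = (V - 2)*(V + 12) = (-2 + V)*(12 + V))
-86*(K(-1) - 48) = -86*((-24 + (-1)² + 10*(-1)) - 48) = -86*((-24 + 1 - 10) - 48) = -86*(-33 - 48) = -86*(-81) = 6966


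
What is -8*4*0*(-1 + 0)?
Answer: 0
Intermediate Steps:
-8*4*0*(-1 + 0) = -0*(-1) = -8*0 = 0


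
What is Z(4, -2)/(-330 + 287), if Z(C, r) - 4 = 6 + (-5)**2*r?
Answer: 40/43 ≈ 0.93023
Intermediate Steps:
Z(C, r) = 10 + 25*r (Z(C, r) = 4 + (6 + (-5)**2*r) = 4 + (6 + 25*r) = 10 + 25*r)
Z(4, -2)/(-330 + 287) = (10 + 25*(-2))/(-330 + 287) = (10 - 50)/(-43) = -1/43*(-40) = 40/43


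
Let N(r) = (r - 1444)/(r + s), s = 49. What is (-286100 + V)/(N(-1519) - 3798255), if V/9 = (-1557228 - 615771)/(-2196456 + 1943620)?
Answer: 53152864617615/705846292290766 ≈ 0.075304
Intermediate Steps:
V = 19556991/252836 (V = 9*((-1557228 - 615771)/(-2196456 + 1943620)) = 9*(-2172999/(-252836)) = 9*(-2172999*(-1/252836)) = 9*(2172999/252836) = 19556991/252836 ≈ 77.350)
N(r) = (-1444 + r)/(49 + r) (N(r) = (r - 1444)/(r + 49) = (-1444 + r)/(49 + r))
(-286100 + V)/(N(-1519) - 3798255) = (-286100 + 19556991/252836)/((-1444 - 1519)/(49 - 1519) - 3798255) = -72316822609/(252836*(-2963/(-1470) - 3798255)) = -72316822609/(252836*(-1/1470*(-2963) - 3798255)) = -72316822609/(252836*(2963/1470 - 3798255)) = -72316822609/(252836*(-5583431887/1470)) = -72316822609/252836*(-1470/5583431887) = 53152864617615/705846292290766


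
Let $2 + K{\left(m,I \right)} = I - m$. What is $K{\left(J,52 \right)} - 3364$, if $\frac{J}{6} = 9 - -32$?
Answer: $-3560$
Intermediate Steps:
$J = 246$ ($J = 6 \left(9 - -32\right) = 6 \left(9 + 32\right) = 6 \cdot 41 = 246$)
$K{\left(m,I \right)} = -2 + I - m$ ($K{\left(m,I \right)} = -2 + \left(I - m\right) = -2 + I - m$)
$K{\left(J,52 \right)} - 3364 = \left(-2 + 52 - 246\right) - 3364 = -196 - 3364 = -3560$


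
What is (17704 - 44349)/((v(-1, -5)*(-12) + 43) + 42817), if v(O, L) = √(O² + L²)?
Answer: -285501175/459243964 - 79935*√26/459243964 ≈ -0.62256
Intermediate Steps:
v(O, L) = √(L² + O²)
(17704 - 44349)/((v(-1, -5)*(-12) + 43) + 42817) = (17704 - 44349)/((√((-5)² + (-1)²)*(-12) + 43) + 42817) = -26645/((√(25 + 1)*(-12) + 43) + 42817) = -26645/((√26*(-12) + 43) + 42817) = -26645/((-12*√26 + 43) + 42817) = -26645/((43 - 12*√26) + 42817) = -26645/(42860 - 12*√26)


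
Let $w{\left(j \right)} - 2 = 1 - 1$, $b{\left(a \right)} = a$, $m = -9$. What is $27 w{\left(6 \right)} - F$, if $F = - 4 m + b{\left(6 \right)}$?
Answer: $12$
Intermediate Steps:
$F = 42$ ($F = \left(-4\right) \left(-9\right) + 6 = 36 + 6 = 42$)
$w{\left(j \right)} = 2$ ($w{\left(j \right)} = 2 + \left(1 - 1\right) = 2 + 0 = 2$)
$27 w{\left(6 \right)} - F = 27 \cdot 2 - 42 = 54 - 42 = 12$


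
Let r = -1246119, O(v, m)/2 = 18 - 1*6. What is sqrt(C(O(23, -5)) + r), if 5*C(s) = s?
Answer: I*sqrt(31152855)/5 ≈ 1116.3*I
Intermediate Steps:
O(v, m) = 24 (O(v, m) = 2*(18 - 1*6) = 2*(18 - 6) = 2*12 = 24)
C(s) = s/5
sqrt(C(O(23, -5)) + r) = sqrt((1/5)*24 - 1246119) = sqrt(24/5 - 1246119) = sqrt(-6230571/5) = I*sqrt(31152855)/5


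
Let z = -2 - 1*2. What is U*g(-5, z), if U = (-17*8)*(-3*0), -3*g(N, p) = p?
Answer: 0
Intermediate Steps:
z = -4 (z = -2 - 2 = -4)
g(N, p) = -p/3
U = 0 (U = -136*0 = 0)
U*g(-5, z) = 0*(-⅓*(-4)) = 0*(4/3) = 0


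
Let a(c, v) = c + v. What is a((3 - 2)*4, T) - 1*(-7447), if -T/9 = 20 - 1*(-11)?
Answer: 7172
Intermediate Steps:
T = -279 (T = -9*(20 - 1*(-11)) = -9*(20 + 11) = -9*31 = -279)
a((3 - 2)*4, T) - 1*(-7447) = ((3 - 2)*4 - 279) - 1*(-7447) = (1*4 - 279) + 7447 = (4 - 279) + 7447 = -275 + 7447 = 7172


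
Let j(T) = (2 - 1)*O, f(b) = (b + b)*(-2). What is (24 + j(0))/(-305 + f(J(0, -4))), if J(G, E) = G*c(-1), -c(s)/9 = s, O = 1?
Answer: -5/61 ≈ -0.081967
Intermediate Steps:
c(s) = -9*s
J(G, E) = 9*G (J(G, E) = G*(-9*(-1)) = G*9 = 9*G)
f(b) = -4*b (f(b) = (2*b)*(-2) = -4*b)
j(T) = 1 (j(T) = (2 - 1)*1 = 1*1 = 1)
(24 + j(0))/(-305 + f(J(0, -4))) = (24 + 1)/(-305 - 36*0) = 25/(-305 - 4*0) = 25/(-305 + 0) = 25/(-305) = 25*(-1/305) = -5/61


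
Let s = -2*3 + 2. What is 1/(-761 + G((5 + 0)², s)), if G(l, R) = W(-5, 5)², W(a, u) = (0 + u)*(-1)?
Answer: -1/736 ≈ -0.0013587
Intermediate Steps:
s = -4 (s = -6 + 2 = -4)
W(a, u) = -u (W(a, u) = u*(-1) = -u)
G(l, R) = 25 (G(l, R) = (-1*5)² = (-5)² = 25)
1/(-761 + G((5 + 0)², s)) = 1/(-761 + 25) = 1/(-736) = -1/736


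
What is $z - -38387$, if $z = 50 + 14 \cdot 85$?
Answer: $39627$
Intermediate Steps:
$z = 1240$ ($z = 50 + 1190 = 1240$)
$z - -38387 = 1240 - -38387 = 1240 + 38387 = 39627$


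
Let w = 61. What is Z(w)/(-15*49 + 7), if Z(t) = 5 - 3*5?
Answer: 5/364 ≈ 0.013736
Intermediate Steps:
Z(t) = -10 (Z(t) = 5 - 15 = -10)
Z(w)/(-15*49 + 7) = -10/(-15*49 + 7) = -10/(-735 + 7) = -10/(-728) = -10*(-1/728) = 5/364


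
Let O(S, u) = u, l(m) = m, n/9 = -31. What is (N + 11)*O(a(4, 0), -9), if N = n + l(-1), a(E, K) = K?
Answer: 2421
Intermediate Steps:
n = -279 (n = 9*(-31) = -279)
N = -280 (N = -279 - 1 = -280)
(N + 11)*O(a(4, 0), -9) = (-280 + 11)*(-9) = -269*(-9) = 2421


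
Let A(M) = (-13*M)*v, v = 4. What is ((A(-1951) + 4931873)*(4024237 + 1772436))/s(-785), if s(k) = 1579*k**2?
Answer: 1167061565109/38920771 ≈ 29986.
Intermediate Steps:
A(M) = -52*M (A(M) = -13*M*4 = -52*M)
((A(-1951) + 4931873)*(4024237 + 1772436))/s(-785) = ((-52*(-1951) + 4931873)*(4024237 + 1772436))/((1579*(-785)**2)) = ((101452 + 4931873)*5796673)/((1579*616225)) = (5033325*5796673)/973019275 = 29176539127725*(1/973019275) = 1167061565109/38920771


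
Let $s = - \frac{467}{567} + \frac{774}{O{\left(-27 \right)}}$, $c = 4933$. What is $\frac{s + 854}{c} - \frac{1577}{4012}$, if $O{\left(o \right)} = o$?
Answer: $- \frac{2535288383}{11221608132} \approx -0.22593$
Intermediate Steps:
$s = - \frac{16721}{567}$ ($s = - \frac{467}{567} + \frac{774}{-27} = \left(-467\right) \frac{1}{567} + 774 \left(- \frac{1}{27}\right) = - \frac{467}{567} - \frac{86}{3} = - \frac{16721}{567} \approx -29.49$)
$\frac{s + 854}{c} - \frac{1577}{4012} = \frac{- \frac{16721}{567} + 854}{4933} - \frac{1577}{4012} = \frac{467497}{567} \cdot \frac{1}{4933} - \frac{1577}{4012} = \frac{467497}{2797011} - \frac{1577}{4012} = - \frac{2535288383}{11221608132}$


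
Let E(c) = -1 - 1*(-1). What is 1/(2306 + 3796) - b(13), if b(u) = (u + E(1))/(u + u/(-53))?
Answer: -161677/158652 ≈ -1.0191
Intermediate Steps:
E(c) = 0 (E(c) = -1 + 1 = 0)
b(u) = 53/52 (b(u) = (u + 0)/(u + u/(-53)) = u/(u + u*(-1/53)) = u/(u - u/53) = u/((52*u/53)) = u*(53/(52*u)) = 53/52)
1/(2306 + 3796) - b(13) = 1/(2306 + 3796) - 1*53/52 = 1/6102 - 53/52 = -161677/158652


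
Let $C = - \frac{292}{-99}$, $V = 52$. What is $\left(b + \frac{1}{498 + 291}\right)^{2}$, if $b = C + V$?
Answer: $\frac{2047054147009}{677925369} \approx 3019.6$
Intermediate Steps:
$C = \frac{292}{99}$ ($C = \left(-292\right) \left(- \frac{1}{99}\right) = \frac{292}{99} \approx 2.9495$)
$b = \frac{5440}{99}$ ($b = \frac{292}{99} + 52 = \frac{5440}{99} \approx 54.949$)
$\left(b + \frac{1}{498 + 291}\right)^{2} = \left(\frac{5440}{99} + \frac{1}{498 + 291}\right)^{2} = \left(\frac{5440}{99} + \frac{1}{789}\right)^{2} = \left(\frac{1430753}{26037}\right)^{2} = \frac{2047054147009}{677925369}$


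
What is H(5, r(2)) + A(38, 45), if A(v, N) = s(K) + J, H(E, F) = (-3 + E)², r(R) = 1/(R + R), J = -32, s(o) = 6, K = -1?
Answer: -22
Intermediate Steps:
r(R) = 1/(2*R)
A(v, N) = -26 (A(v, N) = 6 - 32 = -26)
H(5, r(2)) + A(38, 45) = (-3 + 5)² - 26 = 2² - 26 = 4 - 26 = -22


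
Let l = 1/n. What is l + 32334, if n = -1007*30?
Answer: 976810139/30210 ≈ 32334.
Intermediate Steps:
n = -30210
l = -1/30210 (l = 1/(-30210) = -1/30210 ≈ -3.3102e-5)
l + 32334 = -1/30210 + 32334 = 976810139/30210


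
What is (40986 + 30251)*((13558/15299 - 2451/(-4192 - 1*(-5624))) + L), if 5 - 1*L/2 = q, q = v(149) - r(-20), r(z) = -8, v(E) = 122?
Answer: -391456204878941/21908168 ≈ -1.7868e+7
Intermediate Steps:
q = 130 (q = 122 - 1*(-8) = 122 + 8 = 130)
L = -250 (L = 10 - 2*130 = 10 - 260 = -250)
(40986 + 30251)*((13558/15299 - 2451/(-4192 - 1*(-5624))) + L) = (40986 + 30251)*((13558/15299 - 2451/(-4192 - 1*(-5624))) - 250) = 71237*((13558*(1/15299) - 2451/(-4192 + 5624)) - 250) = 71237*((13558/15299 - 2451/1432) - 250) = 71237*(-18082793/21908168 - 250) = 71237*(-5495124793/21908168) = -391456204878941/21908168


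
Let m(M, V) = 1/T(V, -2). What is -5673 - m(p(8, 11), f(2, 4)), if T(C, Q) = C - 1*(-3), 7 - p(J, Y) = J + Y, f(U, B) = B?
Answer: -39712/7 ≈ -5673.1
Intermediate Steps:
p(J, Y) = 7 - J - Y (p(J, Y) = 7 - (J + Y) = 7 + (-J - Y) = 7 - J - Y)
T(C, Q) = 3 + C (T(C, Q) = C + 3 = 3 + C)
m(M, V) = 1/(3 + V)
-5673 - m(p(8, 11), f(2, 4)) = -5673 - 1/(3 + 4) = -5673 - 1/7 = -5673 - 1*⅐ = -5673 - ⅐ = -39712/7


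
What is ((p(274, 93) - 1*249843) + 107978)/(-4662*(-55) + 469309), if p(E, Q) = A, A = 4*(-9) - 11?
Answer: -141912/725719 ≈ -0.19555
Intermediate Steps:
A = -47 (A = -36 - 11 = -47)
p(E, Q) = -47
((p(274, 93) - 1*249843) + 107978)/(-4662*(-55) + 469309) = ((-47 - 1*249843) + 107978)/(-4662*(-55) + 469309) = ((-47 - 249843) + 107978)/(256410 + 469309) = (-249890 + 107978)/725719 = -141912*1/725719 = -141912/725719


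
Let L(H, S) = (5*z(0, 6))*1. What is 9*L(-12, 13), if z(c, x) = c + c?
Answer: 0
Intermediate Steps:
z(c, x) = 2*c
L(H, S) = 0 (L(H, S) = (5*(2*0))*1 = (5*0)*1 = 0*1 = 0)
9*L(-12, 13) = 9*0 = 0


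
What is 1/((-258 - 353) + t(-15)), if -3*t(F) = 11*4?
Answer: -3/1877 ≈ -0.0015983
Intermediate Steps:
t(F) = -44/3 (t(F) = -11*4/3 = -⅓*44 = -44/3)
1/((-258 - 353) + t(-15)) = 1/((-258 - 353) - 44/3) = 1/(-611 - 44/3) = 1/(-1877/3) = -3/1877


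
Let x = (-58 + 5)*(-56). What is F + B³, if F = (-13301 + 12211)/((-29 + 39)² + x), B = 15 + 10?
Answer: 23968205/1534 ≈ 15625.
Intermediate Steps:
x = 2968 (x = -53*(-56) = 2968)
B = 25
F = -545/1534 (F = (-13301 + 12211)/((-29 + 39)² + 2968) = -1090/(10² + 2968) = -1090/(100 + 2968) = -1090/3068 = -1090*1/3068 = -545/1534 ≈ -0.35528)
F + B³ = -545/1534 + 25³ = -545/1534 + 15625 = 23968205/1534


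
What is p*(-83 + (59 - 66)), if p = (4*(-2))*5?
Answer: 3600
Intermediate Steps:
p = -40 (p = -8*5 = -40)
p*(-83 + (59 - 66)) = -40*(-83 + (59 - 66)) = -40*(-83 - 7) = -40*(-90) = 3600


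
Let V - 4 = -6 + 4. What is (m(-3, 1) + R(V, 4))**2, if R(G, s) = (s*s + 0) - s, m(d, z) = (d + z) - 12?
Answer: 4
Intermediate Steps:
m(d, z) = -12 + d + z
V = 2 (V = 4 + (-6 + 4) = 4 - 2 = 2)
R(G, s) = s**2 - s (R(G, s) = (s**2 + 0) - s = s**2 - s)
(m(-3, 1) + R(V, 4))**2 = ((-12 - 3 + 1) + 4*(-1 + 4))**2 = (-14 + 4*3)**2 = (-14 + 12)**2 = (-2)**2 = 4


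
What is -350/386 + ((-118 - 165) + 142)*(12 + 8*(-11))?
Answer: 2068013/193 ≈ 10715.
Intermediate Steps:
-350/386 + ((-118 - 165) + 142)*(12 + 8*(-11)) = -350*1/386 + (-283 + 142)*(12 - 88) = -175/193 - 141*(-76) = -175/193 + 10716 = 2068013/193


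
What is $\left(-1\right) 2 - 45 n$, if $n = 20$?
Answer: $-902$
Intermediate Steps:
$\left(-1\right) 2 - 45 n = \left(-1\right) 2 - 900 = -2 - 900 = -902$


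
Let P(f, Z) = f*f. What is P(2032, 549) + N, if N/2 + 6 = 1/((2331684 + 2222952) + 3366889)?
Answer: 32708071783302/7921525 ≈ 4.1290e+6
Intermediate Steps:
P(f, Z) = f²
N = -95058298/7921525 (N = -12 + 2/((2331684 + 2222952) + 3366889) = -12 + 2/(4554636 + 3366889) = -12 + 2/7921525 = -95058298/7921525 ≈ -12.000)
P(2032, 549) + N = 2032² - 95058298/7921525 = 4129024 - 95058298/7921525 = 32708071783302/7921525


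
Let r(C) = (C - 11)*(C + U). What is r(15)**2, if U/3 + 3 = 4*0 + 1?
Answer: 1296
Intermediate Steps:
U = -6 (U = -9 + 3*(4*0 + 1) = -9 + 3*(0 + 1) = -9 + 3*1 = -9 + 3 = -6)
r(C) = (-11 + C)*(-6 + C) (r(C) = (C - 11)*(C - 6) = (-11 + C)*(-6 + C))
r(15)**2 = (66 + 15**2 - 17*15)**2 = (66 + 225 - 255)**2 = 36**2 = 1296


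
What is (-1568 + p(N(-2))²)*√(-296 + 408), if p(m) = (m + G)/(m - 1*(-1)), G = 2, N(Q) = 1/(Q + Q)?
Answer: -56252*√7/9 ≈ -16537.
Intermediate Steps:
N(Q) = 1/(2*Q)
p(m) = (2 + m)/(1 + m) (p(m) = (m + 2)/(m - 1*(-1)) = (2 + m)/(m + 1) = (2 + m)/(1 + m))
(-1568 + p(N(-2))²)*√(-296 + 408) = (-1568 + ((2 + (½)/(-2))/(1 + (½)/(-2)))²)*√(-296 + 408) = (-1568 + ((2 + (½)*(-½))/(1 + (½)*(-½)))²)*√112 = (-1568 + ((2 - ¼)/(1 - ¼))²)*(4*√7) = (-1568 + ((7/4)/(¾))²)*(4*√7) = (-1568 + ((4/3)*(7/4))²)*(4*√7) = (-1568 + (7/3)²)*(4*√7) = (-1568 + 49/9)*(4*√7) = -56252*√7/9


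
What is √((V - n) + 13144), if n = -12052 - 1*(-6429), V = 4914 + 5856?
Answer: √29537 ≈ 171.86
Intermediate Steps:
V = 10770
n = -5623 (n = -12052 + 6429 = -5623)
√((V - n) + 13144) = √((10770 - 1*(-5623)) + 13144) = √((10770 + 5623) + 13144) = √(16393 + 13144) = √29537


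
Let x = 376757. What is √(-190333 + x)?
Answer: 2*√46606 ≈ 431.77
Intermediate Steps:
√(-190333 + x) = √(-190333 + 376757) = √186424 = 2*√46606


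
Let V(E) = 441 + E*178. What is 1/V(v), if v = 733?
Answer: 1/130915 ≈ 7.6385e-6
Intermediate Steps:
V(E) = 441 + 178*E
1/V(v) = 1/(441 + 178*733) = 1/(441 + 130474) = 1/130915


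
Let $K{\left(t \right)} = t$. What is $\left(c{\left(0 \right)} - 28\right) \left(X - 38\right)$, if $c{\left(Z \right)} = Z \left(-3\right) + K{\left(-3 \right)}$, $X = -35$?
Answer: $2263$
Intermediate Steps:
$c{\left(Z \right)} = -3 - 3 Z$ ($c{\left(Z \right)} = Z \left(-3\right) - 3 = - 3 Z - 3 = -3 - 3 Z$)
$\left(c{\left(0 \right)} - 28\right) \left(X - 38\right) = \left(\left(-3 - 0\right) - 28\right) \left(-35 - 38\right) = \left(\left(-3 + 0\right) - 28\right) \left(-73\right) = \left(-3 - 28\right) \left(-73\right) = \left(-31\right) \left(-73\right) = 2263$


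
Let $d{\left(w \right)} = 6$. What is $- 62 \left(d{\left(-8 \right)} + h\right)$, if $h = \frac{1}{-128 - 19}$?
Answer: $- \frac{54622}{147} \approx -371.58$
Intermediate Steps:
$h = - \frac{1}{147}$ ($h = \frac{1}{-128 - 19} = \frac{1}{-147} = - \frac{1}{147} \approx -0.0068027$)
$- 62 \left(d{\left(-8 \right)} + h\right) = - 62 \left(6 - \frac{1}{147}\right) = \left(-62\right) \frac{881}{147} = - \frac{54622}{147}$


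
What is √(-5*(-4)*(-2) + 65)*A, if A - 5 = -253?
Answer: -1240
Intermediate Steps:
A = -248 (A = 5 - 253 = -248)
√(-5*(-4)*(-2) + 65)*A = √(-5*(-4)*(-2) + 65)*(-248) = √(20*(-2) + 65)*(-248) = √(-40 + 65)*(-248) = √25*(-248) = 5*(-248) = -1240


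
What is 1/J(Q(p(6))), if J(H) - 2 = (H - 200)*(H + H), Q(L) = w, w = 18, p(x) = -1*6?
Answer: -1/6550 ≈ -0.00015267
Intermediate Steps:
p(x) = -6
Q(L) = 18
J(H) = 2 + 2*H*(-200 + H) (J(H) = 2 + (H - 200)*(H + H) = 2 + (-200 + H)*(2*H) = 2 + 2*H*(-200 + H))
1/J(Q(p(6))) = 1/(2 - 400*18 + 2*18**2) = 1/(2 - 7200 + 2*324) = 1/(2 - 7200 + 648) = 1/(-6550) = -1/6550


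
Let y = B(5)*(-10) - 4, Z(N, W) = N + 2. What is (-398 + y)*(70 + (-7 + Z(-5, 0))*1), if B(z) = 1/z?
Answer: -24240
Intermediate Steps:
B(z) = 1/z
Z(N, W) = 2 + N
y = -6 (y = -10/5 - 4 = (⅕)*(-10) - 4 = -2 - 4 = -6)
(-398 + y)*(70 + (-7 + Z(-5, 0))*1) = (-398 - 6)*(70 + (-7 + (2 - 5))*1) = -404*(70 + (-7 - 3)*1) = -404*(70 - 10*1) = -404*(70 - 10) = -404*60 = -24240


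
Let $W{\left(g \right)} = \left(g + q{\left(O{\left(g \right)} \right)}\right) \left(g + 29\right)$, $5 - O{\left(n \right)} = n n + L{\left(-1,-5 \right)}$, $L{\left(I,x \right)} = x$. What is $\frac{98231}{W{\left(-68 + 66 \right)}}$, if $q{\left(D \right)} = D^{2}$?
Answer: $\frac{98231}{918} \approx 107.01$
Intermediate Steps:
$O{\left(n \right)} = 10 - n^{2}$ ($O{\left(n \right)} = 5 - \left(n n - 5\right) = 5 - \left(n^{2} - 5\right) = 5 - \left(-5 + n^{2}\right) = 10 - n^{2}$)
$W{\left(g \right)} = \left(29 + g\right) \left(g + \left(10 - g^{2}\right)^{2}\right)$ ($W{\left(g \right)} = \left(g + \left(10 - g^{2}\right)^{2}\right) \left(g + 29\right) = \left(g + \left(10 - g^{2}\right)^{2}\right) \left(29 + g\right) = \left(29 + g\right) \left(g + \left(10 - g^{2}\right)^{2}\right)$)
$\frac{98231}{W{\left(-68 + 66 \right)}} = \frac{98231}{\left(-68 + 66\right)^{2} + 29 \left(-68 + 66\right) + 29 \left(-10 + \left(-68 + 66\right)^{2}\right)^{2} + \left(-68 + 66\right) \left(-10 + \left(-68 + 66\right)^{2}\right)^{2}} = \frac{98231}{\left(-2\right)^{2} + 29 \left(-2\right) + 29 \left(-10 + \left(-2\right)^{2}\right)^{2} - 2 \left(-10 + \left(-2\right)^{2}\right)^{2}} = \frac{98231}{4 - 58 + 29 \left(-10 + 4\right)^{2} - 2 \left(-10 + 4\right)^{2}} = \frac{98231}{4 - 58 + 29 \left(-6\right)^{2} - 2 \left(-6\right)^{2}} = \frac{98231}{4 - 58 + 29 \cdot 36 - 72} = \frac{98231}{4 - 58 + 1044 - 72} = \frac{98231}{918}$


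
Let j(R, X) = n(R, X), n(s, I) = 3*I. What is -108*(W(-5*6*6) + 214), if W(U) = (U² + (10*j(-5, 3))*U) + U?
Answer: -1753272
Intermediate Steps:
j(R, X) = 3*X
W(U) = U² + 91*U (W(U) = (U² + (10*(3*3))*U) + U = (U² + (10*9)*U) + U = (U² + 90*U) + U = U² + 91*U)
-108*(W(-5*6*6) + 214) = -108*((-5*6*6)*(91 - 5*6*6) + 214) = -108*((-30*6)*(91 - 30*6) + 214) = -108*(-180*(91 - 180) + 214) = -108*(-180*(-89) + 214) = -108*(16020 + 214) = -108*16234 = -1753272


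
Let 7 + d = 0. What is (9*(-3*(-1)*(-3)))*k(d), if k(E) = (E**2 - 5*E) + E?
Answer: -6237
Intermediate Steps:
d = -7 (d = -7 + 0 = -7)
k(E) = E**2 - 4*E
(9*(-3*(-1)*(-3)))*k(d) = (9*(-3*(-1)*(-3)))*(-7*(-4 - 7)) = (9*(3*(-3)))*(-7*(-11)) = (9*(-9))*77 = -81*77 = -6237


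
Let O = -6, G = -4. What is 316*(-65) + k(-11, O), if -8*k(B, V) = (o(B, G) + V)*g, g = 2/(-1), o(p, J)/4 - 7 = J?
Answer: -41077/2 ≈ -20539.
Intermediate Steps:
o(p, J) = 28 + 4*J
g = -2 (g = 2*(-1) = -2)
k(B, V) = 3 + V/4 (k(B, V) = -((28 + 4*(-4)) + V)*(-2)/8 = -((28 - 16) + V)*(-2)/8 = -(12 + V)*(-2)/8 = -(-24 - 2*V)/8 = 3 + V/4)
316*(-65) + k(-11, O) = 316*(-65) + (3 + (¼)*(-6)) = -20540 + (3 - 3/2) = -20540 + 3/2 = -41077/2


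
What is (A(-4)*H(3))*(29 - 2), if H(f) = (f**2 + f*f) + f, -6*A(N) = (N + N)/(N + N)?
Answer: -189/2 ≈ -94.500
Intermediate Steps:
A(N) = -1/6 (A(N) = -(N + N)/(6*(N + N)) = -2*N/(6*(2*N)) = -2*N*1/(2*N)/6 = -1/6*1 = -1/6)
H(f) = f + 2*f**2 (H(f) = (f**2 + f**2) + f = 2*f**2 + f = f + 2*f**2)
(A(-4)*H(3))*(29 - 2) = (-(1 + 2*3)/2)*(29 - 2) = -(1 + 6)/2*27 = -7/2*27 = -189/2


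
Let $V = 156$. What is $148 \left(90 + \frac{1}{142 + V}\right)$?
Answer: $\frac{1984754}{149} \approx 13321.0$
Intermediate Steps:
$148 \left(90 + \frac{1}{142 + V}\right) = 148 \left(90 + \frac{1}{142 + 156}\right) = 148 \left(90 + \frac{1}{298}\right) = 148 \cdot \frac{26821}{298} = \frac{1984754}{149}$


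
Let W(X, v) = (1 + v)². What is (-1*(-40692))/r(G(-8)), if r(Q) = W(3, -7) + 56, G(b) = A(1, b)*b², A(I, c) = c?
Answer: 10173/23 ≈ 442.30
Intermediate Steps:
G(b) = b³ (G(b) = b*b² = b³)
r(Q) = 92 (r(Q) = (1 - 7)² + 56 = (-6)² + 56 = 36 + 56 = 92)
(-1*(-40692))/r(G(-8)) = -1*(-40692)/92 = 40692*(1/92) = 10173/23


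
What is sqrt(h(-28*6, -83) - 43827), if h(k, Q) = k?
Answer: I*sqrt(43995) ≈ 209.75*I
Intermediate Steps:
sqrt(h(-28*6, -83) - 43827) = sqrt(-28*6 - 43827) = sqrt(-168 - 43827) = sqrt(-43995) = I*sqrt(43995)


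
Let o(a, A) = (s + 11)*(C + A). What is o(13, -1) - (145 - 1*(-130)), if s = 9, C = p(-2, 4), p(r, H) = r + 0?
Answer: -335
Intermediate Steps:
p(r, H) = r
C = -2
o(a, A) = -40 + 20*A (o(a, A) = (9 + 11)*(-2 + A) = 20*(-2 + A) = -40 + 20*A)
o(13, -1) - (145 - 1*(-130)) = (-40 + 20*(-1)) - (145 - 1*(-130)) = (-40 - 20) - (145 + 130) = -60 - 1*275 = -60 - 275 = -335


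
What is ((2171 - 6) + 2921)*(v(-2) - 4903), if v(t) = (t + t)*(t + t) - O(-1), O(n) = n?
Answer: -24850196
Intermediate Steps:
v(t) = 1 + 4*t² (v(t) = (t + t)*(t + t) - 1*(-1) = (2*t)*(2*t) + 1 = 4*t² + 1 = 1 + 4*t²)
((2171 - 6) + 2921)*(v(-2) - 4903) = ((2171 - 6) + 2921)*((1 + 4*(-2)²) - 4903) = (2165 + 2921)*((1 + 4*4) - 4903) = 5086*((1 + 16) - 4903) = 5086*(17 - 4903) = 5086*(-4886) = -24850196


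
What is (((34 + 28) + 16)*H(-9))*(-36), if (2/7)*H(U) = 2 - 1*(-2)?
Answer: -39312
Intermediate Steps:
H(U) = 14 (H(U) = 7*(2 - 1*(-2))/2 = 7*(2 + 2)/2 = (7/2)*4 = 14)
(((34 + 28) + 16)*H(-9))*(-36) = (((34 + 28) + 16)*14)*(-36) = ((62 + 16)*14)*(-36) = (78*14)*(-36) = 1092*(-36) = -39312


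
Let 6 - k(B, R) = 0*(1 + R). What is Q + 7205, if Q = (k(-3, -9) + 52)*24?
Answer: 8597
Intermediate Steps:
k(B, R) = 6 (k(B, R) = 6 - 0*(1 + R) = 6 - 1*0 = 6 + 0 = 6)
Q = 1392 (Q = (6 + 52)*24 = 58*24 = 1392)
Q + 7205 = 1392 + 7205 = 8597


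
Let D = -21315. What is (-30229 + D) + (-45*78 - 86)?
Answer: -55140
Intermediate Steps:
(-30229 + D) + (-45*78 - 86) = (-30229 - 21315) + (-45*78 - 86) = -51544 + (-3510 - 86) = -51544 - 3596 = -55140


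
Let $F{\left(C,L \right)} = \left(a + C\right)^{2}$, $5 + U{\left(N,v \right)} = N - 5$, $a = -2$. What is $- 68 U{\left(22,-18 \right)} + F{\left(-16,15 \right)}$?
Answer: $-492$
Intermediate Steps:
$U{\left(N,v \right)} = -10 + N$ ($U{\left(N,v \right)} = -5 + \left(N - 5\right) = -5 + \left(-5 + N\right) = -10 + N$)
$F{\left(C,L \right)} = \left(-2 + C\right)^{2}$
$- 68 U{\left(22,-18 \right)} + F{\left(-16,15 \right)} = - 68 \left(-10 + 22\right) + \left(-2 - 16\right)^{2} = \left(-68\right) 12 + \left(-18\right)^{2} = -816 + 324 = -492$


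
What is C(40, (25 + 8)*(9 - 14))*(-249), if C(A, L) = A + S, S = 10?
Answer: -12450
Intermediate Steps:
C(A, L) = 10 + A (C(A, L) = A + 10 = 10 + A)
C(40, (25 + 8)*(9 - 14))*(-249) = (10 + 40)*(-249) = 50*(-249) = -12450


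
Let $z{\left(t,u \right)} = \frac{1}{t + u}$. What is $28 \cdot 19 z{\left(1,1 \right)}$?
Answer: $266$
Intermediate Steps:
$28 \cdot 19 z{\left(1,1 \right)} = \frac{28 \cdot 19}{1 + 1} = \frac{532}{2} = 532 \cdot \frac{1}{2} = 266$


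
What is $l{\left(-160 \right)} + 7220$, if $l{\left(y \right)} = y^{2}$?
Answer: $32820$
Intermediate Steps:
$l{\left(-160 \right)} + 7220 = \left(-160\right)^{2} + 7220 = 25600 + 7220 = 32820$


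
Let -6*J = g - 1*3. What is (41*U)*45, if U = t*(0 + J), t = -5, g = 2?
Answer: -3075/2 ≈ -1537.5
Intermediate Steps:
J = ⅙ (J = -(2 - 1*3)/6 = -(2 - 3)/6 = -⅙*(-1) = ⅙ ≈ 0.16667)
U = -⅚ (U = -5*(0 + ⅙) = -5*⅙ = -⅚ ≈ -0.83333)
(41*U)*45 = (41*(-⅚))*45 = -205/6*45 = -3075/2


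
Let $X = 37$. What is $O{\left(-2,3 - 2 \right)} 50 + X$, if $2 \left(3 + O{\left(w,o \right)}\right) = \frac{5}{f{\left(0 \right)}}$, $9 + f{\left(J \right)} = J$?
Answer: $- \frac{1142}{9} \approx -126.89$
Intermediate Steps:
$f{\left(J \right)} = -9 + J$
$O{\left(w,o \right)} = - \frac{59}{18}$ ($O{\left(w,o \right)} = -3 + \frac{5 \frac{1}{-9 + 0}}{2} = -3 + \frac{5 \frac{1}{-9}}{2} = -3 + \frac{5 \left(- \frac{1}{9}\right)}{2} = -3 + \frac{1}{2} \left(- \frac{5}{9}\right) = -3 - \frac{5}{18} = - \frac{59}{18}$)
$O{\left(-2,3 - 2 \right)} 50 + X = \left(- \frac{59}{18}\right) 50 + 37 = - \frac{1475}{9} + 37 = - \frac{1142}{9}$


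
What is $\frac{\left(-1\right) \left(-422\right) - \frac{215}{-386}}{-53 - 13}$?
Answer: $- \frac{54369}{8492} \approx -6.4024$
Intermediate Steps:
$\frac{\left(-1\right) \left(-422\right) - \frac{215}{-386}}{-53 - 13} = \frac{422 - - \frac{215}{386}}{-66} = \left(422 + \frac{215}{386}\right) \left(- \frac{1}{66}\right) = \frac{163107}{386} \left(- \frac{1}{66}\right) = - \frac{54369}{8492}$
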